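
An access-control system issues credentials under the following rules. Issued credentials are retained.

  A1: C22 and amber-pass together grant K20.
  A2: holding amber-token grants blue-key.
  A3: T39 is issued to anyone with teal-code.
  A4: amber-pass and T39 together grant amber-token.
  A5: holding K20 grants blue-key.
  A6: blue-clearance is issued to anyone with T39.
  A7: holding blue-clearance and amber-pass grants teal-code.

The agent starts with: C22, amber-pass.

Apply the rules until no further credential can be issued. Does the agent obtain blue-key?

Holding C22 and amber-pass grants K20 (A1).
Holding K20 grants blue-key (A5).

Yes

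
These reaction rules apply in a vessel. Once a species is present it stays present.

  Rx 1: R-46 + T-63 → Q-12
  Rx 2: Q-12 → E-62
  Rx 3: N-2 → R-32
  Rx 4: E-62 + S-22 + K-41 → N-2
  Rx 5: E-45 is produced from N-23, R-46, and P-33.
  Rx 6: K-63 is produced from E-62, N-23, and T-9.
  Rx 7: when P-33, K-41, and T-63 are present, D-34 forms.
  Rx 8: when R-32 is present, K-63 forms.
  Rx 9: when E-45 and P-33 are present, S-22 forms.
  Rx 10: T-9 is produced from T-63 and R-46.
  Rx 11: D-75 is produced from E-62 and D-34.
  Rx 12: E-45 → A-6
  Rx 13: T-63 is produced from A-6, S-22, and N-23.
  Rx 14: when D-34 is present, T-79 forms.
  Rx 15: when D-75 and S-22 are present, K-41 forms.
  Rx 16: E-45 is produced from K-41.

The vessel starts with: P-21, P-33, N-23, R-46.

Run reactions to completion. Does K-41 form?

K-41 would need D-75 and S-22 (Rx 15), but D-75 never forms.

No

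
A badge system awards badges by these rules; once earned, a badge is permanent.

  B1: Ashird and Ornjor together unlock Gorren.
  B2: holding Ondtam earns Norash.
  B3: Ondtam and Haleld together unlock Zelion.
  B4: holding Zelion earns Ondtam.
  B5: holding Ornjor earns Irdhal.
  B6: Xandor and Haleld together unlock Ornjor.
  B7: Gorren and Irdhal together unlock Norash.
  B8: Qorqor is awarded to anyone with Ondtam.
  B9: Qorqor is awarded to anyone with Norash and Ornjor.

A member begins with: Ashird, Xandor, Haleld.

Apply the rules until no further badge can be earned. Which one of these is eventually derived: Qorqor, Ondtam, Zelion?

Qorqor

With Xandor and Haleld, Ornjor is earned (B6).
With Ornjor, Irdhal is earned (B5).
With Ashird and Ornjor, Gorren is earned (B1).
With Gorren and Irdhal, Norash is earned (B7).
With Norash and Ornjor, Qorqor is earned (B9).
Ondtam would need Zelion (B4), but Zelion is never earned. Zelion would need Ondtam and Haleld (B3), but Ondtam is never earned.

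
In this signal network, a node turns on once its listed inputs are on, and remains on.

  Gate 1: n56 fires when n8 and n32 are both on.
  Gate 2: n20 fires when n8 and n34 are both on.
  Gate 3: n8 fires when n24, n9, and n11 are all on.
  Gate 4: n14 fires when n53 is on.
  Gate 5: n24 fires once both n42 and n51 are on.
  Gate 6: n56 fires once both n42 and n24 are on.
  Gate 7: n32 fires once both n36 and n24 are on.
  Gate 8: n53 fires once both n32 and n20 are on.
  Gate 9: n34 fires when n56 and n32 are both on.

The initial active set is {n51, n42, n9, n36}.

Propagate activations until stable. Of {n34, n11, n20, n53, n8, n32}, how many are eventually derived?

n42 and n51 are on, so n24 fires (Gate 5).
n36 and n24 are on, so n32 fires (Gate 7).
Gate 6: n42 and n24 on → n56 on.
n56 and n32 are on, so n34 fires (Gate 9).
n34: reached.
No rule produces n11, and it is not given.
n20 would need n8 and n34 (Gate 2), but n8 never turns on.
n53 would need n32 and n20 (Gate 8), but n20 never turns on.
n8 would need n24, n9, and n11 (Gate 3), but n11 never turns on.
n32: reached.
Reached: n34 and n32 — 2 of the 6.

2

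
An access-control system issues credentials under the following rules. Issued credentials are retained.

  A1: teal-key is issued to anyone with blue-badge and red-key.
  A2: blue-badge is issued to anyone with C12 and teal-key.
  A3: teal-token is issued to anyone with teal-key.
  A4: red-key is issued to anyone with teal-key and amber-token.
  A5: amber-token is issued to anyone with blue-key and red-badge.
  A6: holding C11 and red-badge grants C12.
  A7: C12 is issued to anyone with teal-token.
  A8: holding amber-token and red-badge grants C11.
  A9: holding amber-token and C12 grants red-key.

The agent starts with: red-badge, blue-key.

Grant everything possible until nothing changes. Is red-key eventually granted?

Yes

Holding blue-key and red-badge grants amber-token (A5).
Holding amber-token and red-badge grants C11 (A8).
Holding C11 and red-badge grants C12 (A6).
Holding amber-token and C12 grants red-key (A9).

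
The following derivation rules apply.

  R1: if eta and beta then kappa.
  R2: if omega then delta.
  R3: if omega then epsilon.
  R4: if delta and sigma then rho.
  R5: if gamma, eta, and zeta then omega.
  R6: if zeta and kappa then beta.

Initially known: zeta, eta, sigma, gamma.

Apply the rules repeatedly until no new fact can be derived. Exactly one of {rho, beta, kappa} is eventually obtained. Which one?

rho

gamma, eta, and zeta hold, so omega follows (R5).
From omega, R2 gives delta.
delta and sigma hold, so rho follows (R4).
kappa would need eta and beta (R1), but beta is never established. beta would need zeta and kappa (R6), but kappa is never established.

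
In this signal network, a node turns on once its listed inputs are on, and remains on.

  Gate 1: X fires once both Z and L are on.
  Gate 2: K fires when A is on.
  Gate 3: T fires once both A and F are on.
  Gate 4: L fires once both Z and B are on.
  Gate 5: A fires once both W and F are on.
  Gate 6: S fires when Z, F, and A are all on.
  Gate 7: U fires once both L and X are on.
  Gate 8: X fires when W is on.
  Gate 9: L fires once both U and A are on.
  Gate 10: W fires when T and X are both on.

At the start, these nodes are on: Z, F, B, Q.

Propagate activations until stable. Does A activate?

A would need W and F (Gate 5), but W never turns on.

No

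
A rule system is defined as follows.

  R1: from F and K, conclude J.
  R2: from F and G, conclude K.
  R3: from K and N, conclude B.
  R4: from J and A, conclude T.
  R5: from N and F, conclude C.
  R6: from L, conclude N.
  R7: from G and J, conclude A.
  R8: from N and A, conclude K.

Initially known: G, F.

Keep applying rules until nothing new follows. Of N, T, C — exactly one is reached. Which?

From F and G, R2 gives K.
From F and K, R1 gives J.
G and J hold, so A follows (R7).
J and A hold, so T follows (R4).
N would need L (R6), but L is never established. C would need N and F (R5), but N is never established.

T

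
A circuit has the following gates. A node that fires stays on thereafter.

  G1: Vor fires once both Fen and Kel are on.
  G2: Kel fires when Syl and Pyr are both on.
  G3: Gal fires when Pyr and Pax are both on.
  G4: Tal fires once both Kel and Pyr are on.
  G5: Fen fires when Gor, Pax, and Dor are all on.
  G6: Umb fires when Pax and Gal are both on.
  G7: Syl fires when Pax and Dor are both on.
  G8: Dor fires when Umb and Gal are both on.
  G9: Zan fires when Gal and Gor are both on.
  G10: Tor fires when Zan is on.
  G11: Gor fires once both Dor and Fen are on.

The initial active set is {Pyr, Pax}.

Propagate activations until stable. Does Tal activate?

G3: Pyr and Pax on → Gal on.
G6: Pax and Gal on → Umb on.
G8: Umb and Gal on → Dor on.
G7: Pax and Dor on → Syl on.
Syl and Pyr are on, so Kel fires (G2).
G4: Kel and Pyr on → Tal on.

Yes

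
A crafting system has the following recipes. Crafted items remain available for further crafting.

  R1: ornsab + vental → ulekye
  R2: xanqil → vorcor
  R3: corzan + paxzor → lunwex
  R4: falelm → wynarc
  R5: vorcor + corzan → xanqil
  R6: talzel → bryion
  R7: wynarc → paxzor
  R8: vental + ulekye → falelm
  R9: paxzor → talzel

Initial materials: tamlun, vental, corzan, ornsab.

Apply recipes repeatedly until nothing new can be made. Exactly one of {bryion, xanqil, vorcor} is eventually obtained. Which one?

Using R1, ornsab and vental make ulekye.
Using R8, vental and ulekye make falelm.
Using R4, falelm makes wynarc.
Using R7, wynarc makes paxzor.
paxzor → talzel (R9).
Using R6, talzel makes bryion.
xanqil would need vorcor and corzan (R5), but vorcor is never obtained. vorcor would need xanqil (R2), but xanqil is never obtained.

bryion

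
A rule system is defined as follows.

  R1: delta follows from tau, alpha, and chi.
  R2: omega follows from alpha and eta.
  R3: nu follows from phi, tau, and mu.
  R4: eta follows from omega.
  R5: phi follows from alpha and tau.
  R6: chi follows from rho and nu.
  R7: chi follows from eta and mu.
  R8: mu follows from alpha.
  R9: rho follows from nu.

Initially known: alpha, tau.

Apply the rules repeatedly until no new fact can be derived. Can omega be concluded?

No

omega would need alpha and eta (R2), but eta is never established.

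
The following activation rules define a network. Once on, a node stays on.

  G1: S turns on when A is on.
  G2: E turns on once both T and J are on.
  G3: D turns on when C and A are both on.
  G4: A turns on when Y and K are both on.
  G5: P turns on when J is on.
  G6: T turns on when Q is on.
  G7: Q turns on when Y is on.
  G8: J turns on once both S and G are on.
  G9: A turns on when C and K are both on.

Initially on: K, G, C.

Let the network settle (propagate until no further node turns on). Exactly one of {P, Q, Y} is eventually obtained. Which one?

P

G9: C and K on → A on.
G1: A on → S on.
S and G are on, so J turns on (G8).
J is on, so P turns on (G5).
No rule produces Y, and it is not given. Q would need Y (G7), but Y never turns on.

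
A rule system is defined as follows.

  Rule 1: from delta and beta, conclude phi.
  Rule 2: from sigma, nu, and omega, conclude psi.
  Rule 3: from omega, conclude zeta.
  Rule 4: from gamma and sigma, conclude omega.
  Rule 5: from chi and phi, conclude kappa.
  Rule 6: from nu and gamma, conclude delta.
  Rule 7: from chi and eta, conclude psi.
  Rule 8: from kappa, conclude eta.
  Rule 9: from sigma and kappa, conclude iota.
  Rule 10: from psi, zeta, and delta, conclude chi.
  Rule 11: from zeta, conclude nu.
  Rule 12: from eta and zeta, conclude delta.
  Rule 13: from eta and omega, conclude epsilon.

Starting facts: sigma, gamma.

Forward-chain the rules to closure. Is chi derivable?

gamma and sigma hold, so omega follows (Rule 4).
From omega, Rule 3 gives zeta.
From zeta, Rule 11 gives nu.
sigma, nu, and omega hold, so psi follows (Rule 2).
From nu and gamma, Rule 6 gives delta.
psi, zeta, and delta hold, so chi follows (Rule 10).

Yes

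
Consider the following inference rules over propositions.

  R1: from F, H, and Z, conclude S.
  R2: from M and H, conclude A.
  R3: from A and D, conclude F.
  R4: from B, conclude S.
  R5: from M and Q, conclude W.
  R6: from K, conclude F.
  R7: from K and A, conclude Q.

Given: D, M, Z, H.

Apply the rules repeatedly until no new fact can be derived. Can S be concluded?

Yes

From M and H, R2 gives A.
A and D hold, so F follows (R3).
From F, H, and Z, R1 gives S.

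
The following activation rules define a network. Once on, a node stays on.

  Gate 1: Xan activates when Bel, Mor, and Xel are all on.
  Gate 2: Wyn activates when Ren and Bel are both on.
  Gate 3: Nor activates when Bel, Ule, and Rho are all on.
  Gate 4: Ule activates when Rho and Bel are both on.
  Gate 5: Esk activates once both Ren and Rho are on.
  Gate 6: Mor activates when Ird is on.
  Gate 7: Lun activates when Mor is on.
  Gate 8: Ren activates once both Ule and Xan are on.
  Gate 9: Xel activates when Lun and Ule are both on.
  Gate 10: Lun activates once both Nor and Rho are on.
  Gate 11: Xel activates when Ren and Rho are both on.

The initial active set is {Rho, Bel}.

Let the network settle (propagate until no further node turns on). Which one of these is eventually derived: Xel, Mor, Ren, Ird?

Rho and Bel are on, so Ule activates (Gate 4).
Gate 3: Bel, Ule, and Rho on → Nor on.
Gate 10: Nor and Rho on → Lun on.
Lun and Ule are on, so Xel activates (Gate 9).
No rule produces Ird, and it is not given. Ren would need Ule and Xan (Gate 8), but Xan never turns on. Mor would need Ird (Gate 6), but Ird never turns on.

Xel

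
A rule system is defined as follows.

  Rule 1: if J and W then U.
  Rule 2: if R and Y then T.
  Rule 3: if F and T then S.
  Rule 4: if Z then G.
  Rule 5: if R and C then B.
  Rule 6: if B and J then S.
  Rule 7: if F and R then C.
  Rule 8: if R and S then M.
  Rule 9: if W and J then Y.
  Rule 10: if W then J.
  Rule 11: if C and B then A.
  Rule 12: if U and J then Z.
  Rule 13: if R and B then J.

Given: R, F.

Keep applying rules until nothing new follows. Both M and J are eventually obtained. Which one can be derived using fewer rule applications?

J

J: F and R hold, so C follows (Rule 7). R and C hold, so B follows (Rule 5). R and B hold, so J follows (Rule 13). [3 rule applications]
M: From F and R, Rule 7 gives C. R and C hold, so B follows (Rule 5). R and B hold, so J follows (Rule 13). B and J hold, so S follows (Rule 6). From R and S, Rule 8 gives M. [5 rule applications]
J needs fewer.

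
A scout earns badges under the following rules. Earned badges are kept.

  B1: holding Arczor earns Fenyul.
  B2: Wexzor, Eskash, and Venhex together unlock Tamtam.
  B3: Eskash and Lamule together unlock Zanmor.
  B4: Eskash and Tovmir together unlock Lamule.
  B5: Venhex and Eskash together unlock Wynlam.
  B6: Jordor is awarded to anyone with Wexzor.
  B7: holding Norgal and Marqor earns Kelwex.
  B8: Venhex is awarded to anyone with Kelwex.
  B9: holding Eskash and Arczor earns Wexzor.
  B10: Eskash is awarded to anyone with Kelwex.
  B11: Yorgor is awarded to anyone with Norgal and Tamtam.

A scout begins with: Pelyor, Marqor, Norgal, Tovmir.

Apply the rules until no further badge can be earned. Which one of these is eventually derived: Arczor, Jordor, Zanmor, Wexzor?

Zanmor

With Norgal and Marqor, Kelwex is earned (B7).
With Kelwex, Eskash is earned (B10).
With Eskash and Tovmir, Lamule is earned (B4).
With Eskash and Lamule, Zanmor is earned (B3).
No rule produces Arczor, and it is not given. Wexzor would need Eskash and Arczor (B9), but Arczor is never earned. Jordor would need Wexzor (B6), but Wexzor is never earned.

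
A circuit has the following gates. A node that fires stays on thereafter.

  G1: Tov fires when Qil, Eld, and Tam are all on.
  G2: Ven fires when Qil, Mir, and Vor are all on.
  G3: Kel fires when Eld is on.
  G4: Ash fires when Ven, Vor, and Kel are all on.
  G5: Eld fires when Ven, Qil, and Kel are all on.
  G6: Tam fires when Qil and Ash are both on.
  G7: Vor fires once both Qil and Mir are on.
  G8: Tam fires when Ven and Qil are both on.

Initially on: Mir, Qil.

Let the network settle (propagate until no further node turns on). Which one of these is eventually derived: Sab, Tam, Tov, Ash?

Tam

G7: Qil and Mir on → Vor on.
G2: Qil, Mir, and Vor on → Ven on.
Ven and Qil are on, so Tam fires (G8).
No rule produces Sab, and it is not given. Ash would need Ven, Vor, and Kel (G4), but Kel never turns on. Tov would need Qil, Eld, and Tam (G1), but Eld never turns on.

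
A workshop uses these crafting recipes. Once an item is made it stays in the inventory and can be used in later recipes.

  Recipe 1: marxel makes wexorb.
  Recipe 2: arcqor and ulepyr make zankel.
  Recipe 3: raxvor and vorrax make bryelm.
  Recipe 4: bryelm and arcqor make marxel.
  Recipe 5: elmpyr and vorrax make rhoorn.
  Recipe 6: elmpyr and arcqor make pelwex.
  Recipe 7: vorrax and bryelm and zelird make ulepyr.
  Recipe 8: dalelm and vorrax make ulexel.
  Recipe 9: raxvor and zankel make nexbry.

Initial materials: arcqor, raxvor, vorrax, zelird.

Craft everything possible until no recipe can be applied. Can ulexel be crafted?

No

ulexel would need dalelm and vorrax (Recipe 8), but dalelm is never obtained.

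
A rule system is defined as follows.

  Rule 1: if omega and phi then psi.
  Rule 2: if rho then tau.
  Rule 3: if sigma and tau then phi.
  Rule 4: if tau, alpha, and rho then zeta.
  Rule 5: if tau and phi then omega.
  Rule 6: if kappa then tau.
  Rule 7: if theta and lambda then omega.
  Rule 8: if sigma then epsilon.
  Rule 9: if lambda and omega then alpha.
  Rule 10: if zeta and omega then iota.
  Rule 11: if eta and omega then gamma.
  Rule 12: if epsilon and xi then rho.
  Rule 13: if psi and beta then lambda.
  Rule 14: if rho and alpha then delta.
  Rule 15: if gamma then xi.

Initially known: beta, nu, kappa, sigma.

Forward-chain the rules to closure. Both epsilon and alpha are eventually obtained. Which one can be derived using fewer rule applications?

epsilon

epsilon: From sigma, Rule 8 gives epsilon. [1 rule application]
alpha: kappa holds, so tau follows (Rule 6). sigma and tau hold, so phi follows (Rule 3). tau and phi hold, so omega follows (Rule 5). From omega and phi, Rule 1 gives psi. From psi and beta, Rule 13 gives lambda. lambda and omega hold, so alpha follows (Rule 9). [6 rule applications]
epsilon needs fewer.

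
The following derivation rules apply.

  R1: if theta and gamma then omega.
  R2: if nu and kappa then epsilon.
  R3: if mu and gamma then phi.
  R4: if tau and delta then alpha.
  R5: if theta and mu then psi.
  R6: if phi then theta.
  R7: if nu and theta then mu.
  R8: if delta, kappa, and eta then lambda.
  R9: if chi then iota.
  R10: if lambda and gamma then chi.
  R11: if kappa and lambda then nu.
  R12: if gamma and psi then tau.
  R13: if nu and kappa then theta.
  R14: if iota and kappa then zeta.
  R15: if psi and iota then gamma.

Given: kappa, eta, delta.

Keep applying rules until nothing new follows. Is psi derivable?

Yes

From delta, kappa, and eta, R8 gives lambda.
From kappa and lambda, R11 gives nu.
nu and kappa hold, so theta follows (R13).
From nu and theta, R7 gives mu.
theta and mu hold, so psi follows (R5).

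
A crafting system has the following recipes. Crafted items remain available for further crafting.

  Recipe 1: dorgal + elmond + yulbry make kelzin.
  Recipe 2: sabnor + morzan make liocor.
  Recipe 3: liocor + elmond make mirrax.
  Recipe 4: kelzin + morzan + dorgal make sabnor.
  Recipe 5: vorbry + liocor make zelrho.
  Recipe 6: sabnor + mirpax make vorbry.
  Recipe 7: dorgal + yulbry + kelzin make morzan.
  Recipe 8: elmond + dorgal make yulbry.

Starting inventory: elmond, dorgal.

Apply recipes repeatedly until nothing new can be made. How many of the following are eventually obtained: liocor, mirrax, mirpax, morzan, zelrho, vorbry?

Using Recipe 8, elmond and dorgal make yulbry.
Using Recipe 1, dorgal, elmond, and yulbry make kelzin.
Using Recipe 7, dorgal, yulbry, and kelzin make morzan.
kelzin + morzan + dorgal → sabnor (Recipe 4).
Using Recipe 2, sabnor and morzan make liocor.
liocor + elmond → mirrax (Recipe 3).
liocor: reached.
mirrax: reached.
No rule produces mirpax, and it is not given.
morzan: reached.
zelrho would need vorbry and liocor (Recipe 5), but vorbry is never obtained.
vorbry would need sabnor and mirpax (Recipe 6), but mirpax is never obtained.
Reached: liocor, mirrax, and morzan — 3 of the 6.

3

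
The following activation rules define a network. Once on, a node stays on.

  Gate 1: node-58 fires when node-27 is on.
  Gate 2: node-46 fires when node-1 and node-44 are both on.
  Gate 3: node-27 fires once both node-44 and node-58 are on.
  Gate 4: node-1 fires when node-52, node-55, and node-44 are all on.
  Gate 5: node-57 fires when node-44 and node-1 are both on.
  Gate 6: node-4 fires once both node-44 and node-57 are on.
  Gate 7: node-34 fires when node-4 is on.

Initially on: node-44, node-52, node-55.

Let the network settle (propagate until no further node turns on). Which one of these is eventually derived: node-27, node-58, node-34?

Gate 4: node-52, node-55, and node-44 on → node-1 on.
node-44 and node-1 are on, so node-57 fires (Gate 5).
Gate 6: node-44 and node-57 on → node-4 on.
node-4 is on, so node-34 fires (Gate 7).
node-58 would need node-27 (Gate 1), but node-27 never turns on. node-27 would need node-44 and node-58 (Gate 3), but node-58 never turns on.

node-34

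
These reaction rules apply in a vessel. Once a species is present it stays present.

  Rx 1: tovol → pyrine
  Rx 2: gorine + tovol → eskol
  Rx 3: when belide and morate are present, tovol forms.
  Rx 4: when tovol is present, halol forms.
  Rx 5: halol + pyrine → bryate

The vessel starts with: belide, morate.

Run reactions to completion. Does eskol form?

eskol would need gorine and tovol (Rx 2), but gorine never forms.

No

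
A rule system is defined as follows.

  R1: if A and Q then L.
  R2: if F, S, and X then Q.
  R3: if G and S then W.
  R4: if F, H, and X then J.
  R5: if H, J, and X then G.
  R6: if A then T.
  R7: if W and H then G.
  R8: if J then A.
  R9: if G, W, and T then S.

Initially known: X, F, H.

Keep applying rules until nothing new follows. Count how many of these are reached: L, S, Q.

0

L would need A and Q (R1), but Q is never established.
S would need G, W, and T (R9), but W is never established.
Q would need F, S, and X (R2), but S is never established.
None of the 3 are reached.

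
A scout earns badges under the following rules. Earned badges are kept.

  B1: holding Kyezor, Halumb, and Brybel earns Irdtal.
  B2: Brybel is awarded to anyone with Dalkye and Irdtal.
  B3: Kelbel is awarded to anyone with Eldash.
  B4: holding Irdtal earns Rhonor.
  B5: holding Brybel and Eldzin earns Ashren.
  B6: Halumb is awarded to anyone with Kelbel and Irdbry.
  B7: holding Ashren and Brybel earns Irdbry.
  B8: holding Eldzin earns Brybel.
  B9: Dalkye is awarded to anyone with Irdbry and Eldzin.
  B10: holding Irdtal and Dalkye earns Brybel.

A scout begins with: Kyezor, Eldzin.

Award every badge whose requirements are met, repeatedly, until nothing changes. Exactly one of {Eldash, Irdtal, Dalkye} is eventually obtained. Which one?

Dalkye

With Eldzin, Brybel is earned (B8).
With Brybel and Eldzin, Ashren is earned (B5).
With Ashren and Brybel, Irdbry is earned (B7).
With Irdbry and Eldzin, Dalkye is earned (B9).
Irdtal would need Kyezor, Halumb, and Brybel (B1), but Halumb is never earned. No rule produces Eldash, and it is not given.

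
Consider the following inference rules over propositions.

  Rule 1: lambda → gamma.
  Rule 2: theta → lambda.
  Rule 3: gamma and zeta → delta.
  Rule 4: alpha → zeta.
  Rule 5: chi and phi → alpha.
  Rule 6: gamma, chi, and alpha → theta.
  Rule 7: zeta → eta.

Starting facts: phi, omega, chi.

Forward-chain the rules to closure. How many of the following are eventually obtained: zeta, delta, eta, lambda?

2

chi and phi hold, so alpha follows (Rule 5).
From alpha, Rule 4 gives zeta.
zeta holds, so eta follows (Rule 7).
zeta: reached.
delta would need gamma and zeta (Rule 3), but gamma is never established.
eta: reached.
lambda would need theta (Rule 2), but theta is never established.
Reached: zeta and eta — 2 of the 4.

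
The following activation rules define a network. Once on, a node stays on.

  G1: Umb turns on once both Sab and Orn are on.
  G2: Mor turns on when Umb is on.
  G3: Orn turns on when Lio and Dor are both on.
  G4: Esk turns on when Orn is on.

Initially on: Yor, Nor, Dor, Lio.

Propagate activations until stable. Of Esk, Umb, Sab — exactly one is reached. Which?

G3: Lio and Dor on → Orn on.
Orn is on, so Esk turns on (G4).
No rule produces Sab, and it is not given. Umb would need Sab and Orn (G1), but Sab never turns on.

Esk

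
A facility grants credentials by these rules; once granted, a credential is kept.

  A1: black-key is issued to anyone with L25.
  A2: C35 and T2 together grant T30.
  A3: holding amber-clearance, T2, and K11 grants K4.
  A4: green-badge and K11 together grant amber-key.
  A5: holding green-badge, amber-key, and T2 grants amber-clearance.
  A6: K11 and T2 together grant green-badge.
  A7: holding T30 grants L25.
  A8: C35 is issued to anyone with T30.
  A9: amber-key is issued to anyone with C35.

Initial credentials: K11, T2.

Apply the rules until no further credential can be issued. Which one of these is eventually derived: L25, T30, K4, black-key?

Holding K11 and T2 grants green-badge (A6).
Holding green-badge and K11 grants amber-key (A4).
Holding green-badge, amber-key, and T2 grants amber-clearance (A5).
Holding amber-clearance, T2, and K11 grants K4 (A3).
T30 would need C35 and T2 (A2), but C35 is never granted. L25 would need T30 (A7), but T30 is never granted. black-key would need L25 (A1), but L25 is never granted.

K4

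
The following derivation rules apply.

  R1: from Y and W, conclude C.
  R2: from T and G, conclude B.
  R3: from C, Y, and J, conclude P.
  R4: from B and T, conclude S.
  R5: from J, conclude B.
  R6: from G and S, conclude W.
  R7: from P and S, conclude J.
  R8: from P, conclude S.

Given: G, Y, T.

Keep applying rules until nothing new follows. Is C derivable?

From T and G, R2 gives B.
B and T hold, so S follows (R4).
G and S hold, so W follows (R6).
From Y and W, R1 gives C.

Yes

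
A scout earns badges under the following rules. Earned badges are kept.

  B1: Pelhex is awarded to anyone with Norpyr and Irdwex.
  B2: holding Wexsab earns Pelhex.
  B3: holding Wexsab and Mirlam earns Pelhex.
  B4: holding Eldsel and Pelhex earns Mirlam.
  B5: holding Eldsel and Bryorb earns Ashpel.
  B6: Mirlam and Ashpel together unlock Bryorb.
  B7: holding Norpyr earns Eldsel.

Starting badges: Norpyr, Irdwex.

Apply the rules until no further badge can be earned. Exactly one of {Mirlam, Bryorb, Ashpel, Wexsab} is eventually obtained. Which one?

Mirlam

With Norpyr and Irdwex, Pelhex is earned (B1).
With Norpyr, Eldsel is earned (B7).
With Eldsel and Pelhex, Mirlam is earned (B4).
No rule produces Wexsab, and it is not given. Bryorb would need Mirlam and Ashpel (B6), but Ashpel is never earned. Ashpel would need Eldsel and Bryorb (B5), but Bryorb is never earned.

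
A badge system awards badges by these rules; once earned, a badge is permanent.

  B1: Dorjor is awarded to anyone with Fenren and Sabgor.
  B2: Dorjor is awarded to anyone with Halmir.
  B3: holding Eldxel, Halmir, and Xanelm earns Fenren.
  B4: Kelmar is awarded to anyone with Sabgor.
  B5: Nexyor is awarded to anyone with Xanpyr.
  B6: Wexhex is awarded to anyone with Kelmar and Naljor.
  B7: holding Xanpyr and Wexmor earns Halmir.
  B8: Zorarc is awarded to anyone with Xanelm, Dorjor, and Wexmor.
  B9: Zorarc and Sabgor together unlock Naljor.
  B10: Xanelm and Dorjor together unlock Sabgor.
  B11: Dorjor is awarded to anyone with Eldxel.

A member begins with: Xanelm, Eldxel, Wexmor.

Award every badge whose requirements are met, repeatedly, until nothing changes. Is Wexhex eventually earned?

With Eldxel, Dorjor is earned (B11).
With Xanelm and Dorjor, Sabgor is earned (B10).
With Xanelm, Dorjor, and Wexmor, Zorarc is earned (B8).
With Zorarc and Sabgor, Naljor is earned (B9).
With Sabgor, Kelmar is earned (B4).
With Kelmar and Naljor, Wexhex is earned (B6).

Yes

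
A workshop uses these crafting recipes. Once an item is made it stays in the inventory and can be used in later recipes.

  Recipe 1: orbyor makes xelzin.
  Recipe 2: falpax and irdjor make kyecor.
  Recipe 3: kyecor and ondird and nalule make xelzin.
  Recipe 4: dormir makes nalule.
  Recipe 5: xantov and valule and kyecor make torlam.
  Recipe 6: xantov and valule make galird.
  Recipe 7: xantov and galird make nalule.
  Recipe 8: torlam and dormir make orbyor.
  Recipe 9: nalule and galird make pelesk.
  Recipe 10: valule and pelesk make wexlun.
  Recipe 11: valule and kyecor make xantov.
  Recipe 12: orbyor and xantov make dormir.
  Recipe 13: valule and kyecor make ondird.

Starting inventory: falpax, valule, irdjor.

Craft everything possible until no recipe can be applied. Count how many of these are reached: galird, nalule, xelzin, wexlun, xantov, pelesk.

6

falpax and irdjor → kyecor (Recipe 2).
Using Recipe 11, valule and kyecor make xantov.
valule and kyecor → ondird (Recipe 13).
xantov and valule → galird (Recipe 6).
xantov and galird → nalule (Recipe 7).
Using Recipe 9, nalule and galird make pelesk.
Using Recipe 3, kyecor, ondird, and nalule make xelzin.
Using Recipe 10, valule and pelesk make wexlun.
galird: reached.
nalule: reached.
xelzin: reached.
wexlun: reached.
xantov: reached.
pelesk: reached.
All 6 are reached.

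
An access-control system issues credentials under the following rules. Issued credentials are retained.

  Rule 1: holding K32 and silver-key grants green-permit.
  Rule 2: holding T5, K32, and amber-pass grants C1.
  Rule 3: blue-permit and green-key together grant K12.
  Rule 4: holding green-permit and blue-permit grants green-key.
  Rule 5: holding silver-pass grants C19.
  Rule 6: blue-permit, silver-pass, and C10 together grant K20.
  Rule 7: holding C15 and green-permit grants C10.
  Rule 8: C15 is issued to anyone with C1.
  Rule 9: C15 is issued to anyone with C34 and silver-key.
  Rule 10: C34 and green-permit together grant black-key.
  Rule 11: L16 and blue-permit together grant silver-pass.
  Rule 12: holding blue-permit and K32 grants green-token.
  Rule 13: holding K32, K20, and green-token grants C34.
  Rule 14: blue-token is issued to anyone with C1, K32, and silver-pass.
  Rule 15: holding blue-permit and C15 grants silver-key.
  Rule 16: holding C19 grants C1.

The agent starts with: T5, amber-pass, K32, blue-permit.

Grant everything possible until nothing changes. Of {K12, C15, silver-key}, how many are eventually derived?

Holding T5, K32, and amber-pass grants C1 (Rule 2).
Holding C1 grants C15 (Rule 8).
Holding blue-permit and C15 grants silver-key (Rule 15).
Holding K32 and silver-key grants green-permit (Rule 1).
Holding green-permit and blue-permit grants green-key (Rule 4).
Holding blue-permit and green-key grants K12 (Rule 3).
K12: reached.
C15: reached.
silver-key: reached.
All 3 are reached.

3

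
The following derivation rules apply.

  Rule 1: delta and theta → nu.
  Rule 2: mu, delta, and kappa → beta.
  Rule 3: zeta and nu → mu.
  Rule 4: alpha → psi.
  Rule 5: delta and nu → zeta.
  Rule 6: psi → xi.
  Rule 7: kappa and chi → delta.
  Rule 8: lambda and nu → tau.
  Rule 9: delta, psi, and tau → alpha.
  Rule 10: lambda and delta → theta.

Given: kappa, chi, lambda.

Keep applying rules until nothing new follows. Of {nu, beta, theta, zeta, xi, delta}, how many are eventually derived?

5

kappa and chi hold, so delta follows (Rule 7).
From lambda and delta, Rule 10 gives theta.
From delta and theta, Rule 1 gives nu.
From delta and nu, Rule 5 gives zeta.
zeta and nu hold, so mu follows (Rule 3).
mu, delta, and kappa hold, so beta follows (Rule 2).
nu: reached.
beta: reached.
theta: reached.
zeta: reached.
xi would need psi (Rule 6), but psi is never established.
delta: reached.
Reached: nu, beta, theta, zeta, and delta — 5 of the 6.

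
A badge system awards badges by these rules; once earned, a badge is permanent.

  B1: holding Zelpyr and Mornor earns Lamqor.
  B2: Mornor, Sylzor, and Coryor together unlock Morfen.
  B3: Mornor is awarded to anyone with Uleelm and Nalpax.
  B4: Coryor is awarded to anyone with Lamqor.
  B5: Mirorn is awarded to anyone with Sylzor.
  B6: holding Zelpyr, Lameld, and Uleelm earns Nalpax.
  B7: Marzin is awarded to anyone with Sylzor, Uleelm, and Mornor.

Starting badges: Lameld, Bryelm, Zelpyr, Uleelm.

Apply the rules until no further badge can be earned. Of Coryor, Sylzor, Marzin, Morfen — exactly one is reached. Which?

Coryor

With Zelpyr, Lameld, and Uleelm, Nalpax is earned (B6).
With Uleelm and Nalpax, Mornor is earned (B3).
With Zelpyr and Mornor, Lamqor is earned (B1).
With Lamqor, Coryor is earned (B4).
No rule produces Sylzor, and it is not given. Morfen would need Mornor, Sylzor, and Coryor (B2), but Sylzor is never earned. Marzin would need Sylzor, Uleelm, and Mornor (B7), but Sylzor is never earned.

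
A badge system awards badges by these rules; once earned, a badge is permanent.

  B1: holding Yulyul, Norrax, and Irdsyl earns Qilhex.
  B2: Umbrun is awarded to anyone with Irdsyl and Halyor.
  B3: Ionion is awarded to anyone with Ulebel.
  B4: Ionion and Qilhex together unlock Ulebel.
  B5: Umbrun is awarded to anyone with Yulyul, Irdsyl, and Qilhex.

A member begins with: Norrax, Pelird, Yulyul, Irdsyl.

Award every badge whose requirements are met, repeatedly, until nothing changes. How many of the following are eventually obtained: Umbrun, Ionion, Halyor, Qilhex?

With Yulyul, Norrax, and Irdsyl, Qilhex is earned (B1).
With Yulyul, Irdsyl, and Qilhex, Umbrun is earned (B5).
Umbrun: reached.
Ionion would need Ulebel (B3), but Ulebel is never earned.
No rule produces Halyor, and it is not given.
Qilhex: reached.
Reached: Umbrun and Qilhex — 2 of the 4.

2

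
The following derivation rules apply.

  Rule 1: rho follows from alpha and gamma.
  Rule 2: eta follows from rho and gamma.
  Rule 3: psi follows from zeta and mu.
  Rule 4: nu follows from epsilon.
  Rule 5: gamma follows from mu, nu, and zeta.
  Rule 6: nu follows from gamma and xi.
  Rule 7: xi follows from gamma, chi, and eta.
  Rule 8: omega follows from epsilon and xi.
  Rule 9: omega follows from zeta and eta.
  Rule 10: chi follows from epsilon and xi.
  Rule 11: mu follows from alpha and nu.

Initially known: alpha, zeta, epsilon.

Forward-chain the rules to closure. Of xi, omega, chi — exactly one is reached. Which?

omega

epsilon holds, so nu follows (Rule 4).
alpha and nu hold, so mu follows (Rule 11).
From mu, nu, and zeta, Rule 5 gives gamma.
alpha and gamma hold, so rho follows (Rule 1).
rho and gamma hold, so eta follows (Rule 2).
zeta and eta hold, so omega follows (Rule 9).
chi would need epsilon and xi (Rule 10), but xi is never established. xi would need gamma, chi, and eta (Rule 7), but chi is never established.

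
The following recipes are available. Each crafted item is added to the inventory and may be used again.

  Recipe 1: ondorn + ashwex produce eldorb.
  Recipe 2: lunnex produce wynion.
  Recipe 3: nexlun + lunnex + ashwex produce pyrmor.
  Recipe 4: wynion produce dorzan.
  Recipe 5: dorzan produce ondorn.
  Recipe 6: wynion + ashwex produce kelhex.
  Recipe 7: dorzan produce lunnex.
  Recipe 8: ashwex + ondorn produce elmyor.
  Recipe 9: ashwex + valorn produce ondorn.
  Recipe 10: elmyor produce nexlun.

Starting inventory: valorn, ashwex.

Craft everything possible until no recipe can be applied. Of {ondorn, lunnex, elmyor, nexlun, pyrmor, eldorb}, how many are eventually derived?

Using Recipe 9, ashwex and valorn make ondorn.
ashwex + ondorn → elmyor (Recipe 8).
Using Recipe 1, ondorn and ashwex make eldorb.
elmyor → nexlun (Recipe 10).
ondorn: reached.
lunnex would need dorzan (Recipe 7), but dorzan is never obtained.
elmyor: reached.
nexlun: reached.
pyrmor would need nexlun, lunnex, and ashwex (Recipe 3), but lunnex is never obtained.
eldorb: reached.
Reached: ondorn, elmyor, nexlun, and eldorb — 4 of the 6.

4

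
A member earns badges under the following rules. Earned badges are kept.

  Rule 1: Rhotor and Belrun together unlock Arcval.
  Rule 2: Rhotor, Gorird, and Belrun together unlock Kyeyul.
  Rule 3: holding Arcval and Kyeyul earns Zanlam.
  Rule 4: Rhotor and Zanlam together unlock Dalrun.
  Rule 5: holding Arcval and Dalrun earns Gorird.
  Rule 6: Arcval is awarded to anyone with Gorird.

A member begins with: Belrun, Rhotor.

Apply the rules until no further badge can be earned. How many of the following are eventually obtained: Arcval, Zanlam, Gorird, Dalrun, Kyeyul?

1

With Rhotor and Belrun, Arcval is earned (Rule 1).
Arcval: reached.
Zanlam would need Arcval and Kyeyul (Rule 3), but Kyeyul is never earned.
Gorird would need Arcval and Dalrun (Rule 5), but Dalrun is never earned.
Dalrun would need Rhotor and Zanlam (Rule 4), but Zanlam is never earned.
Kyeyul would need Rhotor, Gorird, and Belrun (Rule 2), but Gorird is never earned.
Reached: Arcval — 1 of the 5.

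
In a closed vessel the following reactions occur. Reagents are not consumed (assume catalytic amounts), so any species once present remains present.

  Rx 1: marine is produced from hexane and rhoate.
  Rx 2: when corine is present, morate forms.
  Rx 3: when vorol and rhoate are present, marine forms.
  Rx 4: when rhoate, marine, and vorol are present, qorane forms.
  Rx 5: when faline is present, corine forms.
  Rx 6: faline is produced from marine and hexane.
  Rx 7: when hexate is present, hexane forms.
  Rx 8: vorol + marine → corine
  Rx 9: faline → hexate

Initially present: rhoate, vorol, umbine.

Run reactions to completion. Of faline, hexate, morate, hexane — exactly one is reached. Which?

morate

vorol and rhoate present → marine forms (Rx 3).
vorol and marine present → corine forms (Rx 8).
corine present → morate forms (Rx 2).
hexane would need hexate (Rx 7), but hexate never forms. faline would need marine and hexane (Rx 6), but hexane never forms. hexate would need faline (Rx 9), but faline never forms.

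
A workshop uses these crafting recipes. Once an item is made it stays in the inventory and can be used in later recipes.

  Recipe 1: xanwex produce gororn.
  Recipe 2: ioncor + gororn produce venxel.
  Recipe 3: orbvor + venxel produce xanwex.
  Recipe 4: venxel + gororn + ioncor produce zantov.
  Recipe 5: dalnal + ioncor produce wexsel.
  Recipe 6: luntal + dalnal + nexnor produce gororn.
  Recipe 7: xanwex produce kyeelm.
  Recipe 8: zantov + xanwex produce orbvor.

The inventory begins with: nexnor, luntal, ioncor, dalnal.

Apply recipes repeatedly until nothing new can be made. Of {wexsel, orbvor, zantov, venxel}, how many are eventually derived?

luntal + dalnal + nexnor → gororn (Recipe 6).
dalnal + ioncor → wexsel (Recipe 5).
Using Recipe 2, ioncor and gororn make venxel.
Using Recipe 4, venxel, gororn, and ioncor make zantov.
wexsel: reached.
orbvor would need zantov and xanwex (Recipe 8), but xanwex is never obtained.
zantov: reached.
venxel: reached.
Reached: wexsel, zantov, and venxel — 3 of the 4.

3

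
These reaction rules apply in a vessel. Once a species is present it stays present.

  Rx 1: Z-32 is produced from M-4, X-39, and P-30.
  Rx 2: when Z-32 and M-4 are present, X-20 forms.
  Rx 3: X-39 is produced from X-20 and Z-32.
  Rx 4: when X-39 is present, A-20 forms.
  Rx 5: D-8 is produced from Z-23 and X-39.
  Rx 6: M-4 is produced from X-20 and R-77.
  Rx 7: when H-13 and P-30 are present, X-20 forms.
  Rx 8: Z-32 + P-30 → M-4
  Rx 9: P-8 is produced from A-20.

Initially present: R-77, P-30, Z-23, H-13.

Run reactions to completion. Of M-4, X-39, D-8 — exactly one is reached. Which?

M-4

H-13 and P-30 present → X-20 forms (Rx 7).
X-20 and R-77 present → M-4 forms (Rx 6).
X-39 would need X-20 and Z-32 (Rx 3), but Z-32 never forms. D-8 would need Z-23 and X-39 (Rx 5), but X-39 never forms.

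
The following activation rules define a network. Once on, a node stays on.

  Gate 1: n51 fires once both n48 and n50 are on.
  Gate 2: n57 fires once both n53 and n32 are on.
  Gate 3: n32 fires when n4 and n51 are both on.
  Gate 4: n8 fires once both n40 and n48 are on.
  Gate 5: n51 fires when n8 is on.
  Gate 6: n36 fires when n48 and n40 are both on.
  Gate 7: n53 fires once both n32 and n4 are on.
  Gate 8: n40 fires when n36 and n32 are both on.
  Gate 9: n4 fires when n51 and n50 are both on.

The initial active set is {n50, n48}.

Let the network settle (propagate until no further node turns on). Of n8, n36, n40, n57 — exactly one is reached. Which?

n48 and n50 are on, so n51 fires (Gate 1).
Gate 9: n51 and n50 on → n4 on.
n4 and n51 are on, so n32 fires (Gate 3).
Gate 7: n32 and n4 on → n53 on.
n53 and n32 are on, so n57 fires (Gate 2).
n40 would need n36 and n32 (Gate 8), but n36 never turns on. n8 would need n40 and n48 (Gate 4), but n40 never turns on. n36 would need n48 and n40 (Gate 6), but n40 never turns on.

n57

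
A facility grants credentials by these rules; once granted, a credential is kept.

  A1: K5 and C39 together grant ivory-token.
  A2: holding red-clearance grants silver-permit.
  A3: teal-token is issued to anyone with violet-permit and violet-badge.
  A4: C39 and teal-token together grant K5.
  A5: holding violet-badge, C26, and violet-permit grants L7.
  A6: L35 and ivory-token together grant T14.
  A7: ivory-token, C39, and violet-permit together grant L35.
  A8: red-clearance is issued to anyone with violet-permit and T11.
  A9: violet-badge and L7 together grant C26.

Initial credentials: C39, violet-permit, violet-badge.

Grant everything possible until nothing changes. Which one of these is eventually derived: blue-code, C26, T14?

T14

Holding violet-permit and violet-badge grants teal-token (A3).
Holding C39 and teal-token grants K5 (A4).
Holding K5 and C39 grants ivory-token (A1).
Holding ivory-token, C39, and violet-permit grants L35 (A7).
Holding L35 and ivory-token grants T14 (A6).
No rule produces blue-code, and it is not given. C26 would need violet-badge and L7 (A9), but L7 is never granted.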